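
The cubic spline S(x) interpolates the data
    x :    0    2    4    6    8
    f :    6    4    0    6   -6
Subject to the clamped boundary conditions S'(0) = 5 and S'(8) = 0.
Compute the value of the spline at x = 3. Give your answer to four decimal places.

0.3438

Write M_i for S''(x_i). With h_i = 2, 2, 2, 2 and divided differences Δ_i = -1, -2, 3, -6, the continuity of S' gives the tridiagonal system
  2·M_0 + 8·M_1 + 2·M_2 = 6(Δ_1 - Δ_0) = -6
  2·M_1 + 8·M_2 + 2·M_3 = 6(Δ_2 - Δ_1) = 30
  2·M_2 + 8·M_3 + 2·M_4 = 6(Δ_3 - Δ_2) = -54
Clamped end conditions give two more equations: 2h_0·M_0 + h_0·M_1 = 6(Δ_0 - S'(0)) = -36 and h_3·M_3 + 2h_3·M_4 = 6(S'(8) - Δ_3) = 36.
Solving: M_0 = -71/8, M_1 = -1/4, M_2 = 55/8, M_3 = -49/4, M_4 = 121/8.
On [2, 4], S(x) = 4 - 33/8·(x - 2) - 1/8·(x - 2)² + 19/32·(x - 2)³.
With (x - 2) = 1: S(3) = 11/32.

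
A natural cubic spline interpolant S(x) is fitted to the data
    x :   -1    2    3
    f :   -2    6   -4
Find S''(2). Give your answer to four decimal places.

With σ_i denoting the second derivative at x_i, h_i = 3, 1, and Δ_i = (y_(i+1) − y_i)/h_i = 8/3, -10:
  3·σ_0 + 8·σ_1 + 1·σ_2 = 6(Δ_1 - Δ_0) = -76
Natural end conditions: σ_0 = σ_2 = 0.
Hence σ_0 = 0, σ_1 = -19/2, σ_2 = 0.

-9.5000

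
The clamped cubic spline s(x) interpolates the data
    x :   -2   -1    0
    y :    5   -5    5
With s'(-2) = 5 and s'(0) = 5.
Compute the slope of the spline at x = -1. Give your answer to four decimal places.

Write M_i for s''(x_i). With h_i = 1, 1 and divided differences Δ_i = -10, 10, the continuity of s' gives the tridiagonal system
  1·M_0 + 4·M_1 + 1·M_2 = 6(Δ_1 - Δ_0) = 120
Clamped end conditions give two more equations: 2h_0·M_0 + h_0·M_1 = 6(Δ_0 - s'(-2)) = -90 and h_1·M_1 + 2h_1·M_2 = 6(s'(0) - Δ_1) = -30.
Hence M_0 = -75, M_1 = 60, M_2 = -45.
On [-1, 0], s'(x) = b_1 + 2c_1·(x + 1) + 3d_1·(x + 1)² with b_1 = Δ_1 - h_1(2M_1 + M_2)/6 = -5/2, c_1 = M_1/2 = 30, d_1 = (M_2 - M_1)/(6h_1) = -35/2. So s'(-1) = -5/2.

-2.5000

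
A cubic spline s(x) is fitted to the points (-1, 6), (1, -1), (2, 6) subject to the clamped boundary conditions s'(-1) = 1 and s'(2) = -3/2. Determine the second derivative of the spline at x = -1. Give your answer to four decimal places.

Put σ_i = s'' at the i-th knot. Here h = (2, 1) and Δ = (-7/2, 7), so the interior equations h_(i-1)·σ_(i-1) + 2(h_(i-1)+h_i)·σ_i + h_i·σ_(i+1) = 6(Δ_i − Δ_(i-1)) read
  2·σ_0 + 6·σ_1 + 1·σ_2 = 6(Δ_1 - Δ_0) = 63
Clamped end conditions give two more equations: 2h_0·σ_0 + h_0·σ_1 = 6(Δ_0 - s'(-1)) = -27 and h_1·σ_1 + 2h_1·σ_2 = 6(s'(2) - Δ_1) = -51.
Hence σ_0 = -217/12, σ_1 = 68/3, σ_2 = -221/6.

-18.0833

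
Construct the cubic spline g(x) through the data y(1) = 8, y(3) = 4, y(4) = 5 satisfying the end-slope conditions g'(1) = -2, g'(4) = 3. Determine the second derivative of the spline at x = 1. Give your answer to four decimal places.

-1.3333

With σ_i denoting the second derivative at x_i, h_i = 2, 1, and Δ_i = (y_(i+1) − y_i)/h_i = -2, 1:
  2·σ_0 + 6·σ_1 + 1·σ_2 = 6(Δ_1 - Δ_0) = 18
Clamped end conditions give two more equations: 2h_0·σ_0 + h_0·σ_1 = 6(Δ_0 - g'(1)) = 0 and h_1·σ_1 + 2h_1·σ_2 = 6(g'(4) - Δ_1) = 12.
Solving: σ_0 = -4/3, σ_1 = 8/3, σ_2 = 14/3.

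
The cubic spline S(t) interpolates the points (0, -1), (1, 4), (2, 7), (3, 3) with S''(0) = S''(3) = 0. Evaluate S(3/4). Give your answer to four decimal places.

Let σ_i = S''(x_i). Step sizes h_i = 1, 1, 1; slopes of the chords Δ_i = (y_(i+1) - y_i)/h_i = 5, 3, -4.
  1·σ_0 + 4·σ_1 + 1·σ_2 = 6(Δ_1 - Δ_0) = -12
  1·σ_1 + 4·σ_2 + 1·σ_3 = 6(Δ_2 - Δ_1) = -42
Natural end conditions: σ_0 = σ_3 = 0.
Hence σ_0 = 0, σ_1 = -2/5, σ_2 = -52/5, σ_3 = 0.
On [0, 1], S(t) = -1 + 76/15·t + 0·t² - 1/15·t³.
With t = 3/4: S(3/4) = 887/320.

2.7719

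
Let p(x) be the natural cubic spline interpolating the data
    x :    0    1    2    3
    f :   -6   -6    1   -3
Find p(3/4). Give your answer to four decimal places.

Put σ_i = p'' at the i-th knot. Here h = (1, 1, 1) and Δ = (0, 7, -4), so the interior equations h_(i-1)·σ_(i-1) + 2(h_(i-1)+h_i)·σ_i + h_i·σ_(i+1) = 6(Δ_i − Δ_(i-1)) read
  1·σ_0 + 4·σ_1 + 1·σ_2 = 6(Δ_1 - Δ_0) = 42
  1·σ_1 + 4·σ_2 + 1·σ_3 = 6(Δ_2 - Δ_1) = -66
Natural end conditions: σ_0 = σ_3 = 0.
Solving: σ_0 = 0, σ_1 = 78/5, σ_2 = -102/5, σ_3 = 0.
On [0, 1], p(x) = -6 - 13/5·x + 0·x² + 13/5·x³.
With x = 3/4: p(3/4) = -2193/320.

-6.8531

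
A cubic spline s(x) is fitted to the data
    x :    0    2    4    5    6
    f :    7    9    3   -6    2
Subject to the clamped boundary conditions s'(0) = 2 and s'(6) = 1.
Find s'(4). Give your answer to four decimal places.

-11.2381

With σ_i denoting the second derivative at x_i, h_i = 2, 2, 1, 1, and Δ_i = (y_(i+1) − y_i)/h_i = 1, -3, -9, 8:
  2·σ_0 + 8·σ_1 + 2·σ_2 = 6(Δ_1 - Δ_0) = -24
  2·σ_1 + 6·σ_2 + 1·σ_3 = 6(Δ_2 - Δ_1) = -36
  1·σ_2 + 4·σ_3 + 1·σ_4 = 6(Δ_3 - Δ_2) = 102
Clamped end conditions give two more equations: 2h_0·σ_0 + h_0·σ_1 = 6(Δ_0 - s'(0)) = -6 and h_3·σ_3 + 2h_3·σ_4 = 6(s'(6) - Δ_3) = -42.
Solving the tridiagonal system: σ_0 = -38/21, σ_1 = 13/21, σ_2 = -38/3, σ_3 = 814/21, σ_4 = -848/21.
On [4, 5], s'(x) = b_2 + 2c_2·(x - 4) + 3d_2·(x - 4)² with b_2 = Δ_2 - h_2(2σ_2 + σ_3)/6 = -236/21, c_2 = σ_2/2 = -19/3, d_2 = (σ_3 - σ_2)/(6h_2) = 60/7. So s'(4) = -236/21.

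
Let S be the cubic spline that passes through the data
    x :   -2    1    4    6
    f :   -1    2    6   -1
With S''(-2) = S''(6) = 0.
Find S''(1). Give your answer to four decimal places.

0.9640

Write m_i for S''(x_i). With h_i = 3, 3, 2 and divided differences Δ_i = 1, 4/3, -7/2, the continuity of S' gives the tridiagonal system
  3·m_0 + 12·m_1 + 3·m_2 = 6(Δ_1 - Δ_0) = 2
  3·m_1 + 10·m_2 + 2·m_3 = 6(Δ_2 - Δ_1) = -29
Natural end conditions: m_0 = m_3 = 0.
Solving the tridiagonal system: m_0 = 0, m_1 = 107/111, m_2 = -118/37, m_3 = 0.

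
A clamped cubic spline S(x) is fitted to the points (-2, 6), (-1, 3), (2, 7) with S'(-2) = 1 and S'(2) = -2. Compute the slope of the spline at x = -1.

-3

Put M_i = S'' at the i-th knot. Here h = (1, 3) and Δ = (-3, 4/3), so the interior equations h_(i-1)·M_(i-1) + 2(h_(i-1)+h_i)·M_i + h_i·M_(i+1) = 6(Δ_i − Δ_(i-1)) read
  1·M_0 + 8·M_1 + 3·M_2 = 6(Δ_1 - Δ_0) = 26
Clamped end conditions give two more equations: 2h_0·M_0 + h_0·M_1 = 6(Δ_0 - S'(-2)) = -24 and h_1·M_1 + 2h_1·M_2 = 6(S'(2) - Δ_1) = -20.
Solving: M_0 = -16, M_1 = 8, M_2 = -22/3.
On [-1, 2], S'(x) = b_1 + 2c_1·(x + 1) + 3d_1·(x + 1)² with b_1 = Δ_1 - h_1(2M_1 + M_2)/6 = -3, c_1 = M_1/2 = 4, d_1 = (M_2 - M_1)/(6h_1) = -23/27. So S'(-1) = -3.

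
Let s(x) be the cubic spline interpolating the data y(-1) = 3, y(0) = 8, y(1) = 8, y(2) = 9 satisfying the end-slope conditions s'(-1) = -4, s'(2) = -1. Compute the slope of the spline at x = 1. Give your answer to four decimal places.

Put M_i = s'' at the i-th knot. Here h = (1, 1, 1) and Δ = (5, 0, 1), so the interior equations h_(i-1)·M_(i-1) + 2(h_(i-1)+h_i)·M_i + h_i·M_(i+1) = 6(Δ_i − Δ_(i-1)) read
  1·M_0 + 4·M_1 + 1·M_2 = 6(Δ_1 - Δ_0) = -30
  1·M_1 + 4·M_2 + 1·M_3 = 6(Δ_2 - Δ_1) = 6
Clamped end conditions give two more equations: 2h_0·M_0 + h_0·M_1 = 6(Δ_0 - s'(-1)) = 54 and h_2·M_2 + 2h_2·M_3 = 6(s'(2) - Δ_2) = -12.
Solving the tridiagonal system: M_0 = 182/5, M_1 = -94/5, M_2 = 44/5, M_3 = -52/5.
On [1, 2], s'(x) = b_2 + 2c_2·(x - 1) + 3d_2·(x - 1)² with b_2 = Δ_2 - h_2(2M_2 + M_3)/6 = -1/5, c_2 = M_2/2 = 22/5, d_2 = (M_3 - M_2)/(6h_2) = -16/5. So s'(1) = -1/5.

-0.2000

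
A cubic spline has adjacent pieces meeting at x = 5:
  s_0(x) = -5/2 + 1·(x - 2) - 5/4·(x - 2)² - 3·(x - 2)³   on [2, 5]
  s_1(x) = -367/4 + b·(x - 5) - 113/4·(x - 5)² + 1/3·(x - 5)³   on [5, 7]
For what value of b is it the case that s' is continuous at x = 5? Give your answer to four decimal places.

-87.5000

s_0'(x) = 1 - 5/2·(x - 2) - 9·(x - 2)², so s_0'(5) = -175/2. On the right, s_1'(5) = b, so b = -175/2.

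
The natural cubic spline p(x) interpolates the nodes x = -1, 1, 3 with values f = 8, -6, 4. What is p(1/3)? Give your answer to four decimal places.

With σ_i denoting the second derivative at x_i, h_i = 2, 2, and Δ_i = (y_(i+1) − y_i)/h_i = -7, 5:
  2·σ_0 + 8·σ_1 + 2·σ_2 = 6(Δ_1 - Δ_0) = 72
Natural end conditions: σ_0 = σ_2 = 0.
Forward elimination and back-substitution give σ_0 = 0, σ_1 = 9, σ_2 = 0.
On [-1, 1], p(x) = 8 - 10·(x + 1) + 0·(x + 1)² + 3/4·(x + 1)³.
With (x + 1) = 4/3: p(1/3) = -32/9.

-3.5556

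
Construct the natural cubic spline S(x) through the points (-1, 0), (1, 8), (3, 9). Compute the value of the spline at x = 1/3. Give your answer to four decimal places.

5.9815

Write m_i for S''(x_i). With h_i = 2, 2 and divided differences Δ_i = 4, 1/2, the continuity of S' gives the tridiagonal system
  2·m_0 + 8·m_1 + 2·m_2 = 6(Δ_1 - Δ_0) = -21
Natural end conditions: m_0 = m_2 = 0.
Hence m_0 = 0, m_1 = -21/8, m_2 = 0.
On [-1, 1], S(x) = 0 + 39/8·(x + 1) + 0·(x + 1)² - 7/32·(x + 1)³.
With (x + 1) = 4/3: S(1/3) = 323/54.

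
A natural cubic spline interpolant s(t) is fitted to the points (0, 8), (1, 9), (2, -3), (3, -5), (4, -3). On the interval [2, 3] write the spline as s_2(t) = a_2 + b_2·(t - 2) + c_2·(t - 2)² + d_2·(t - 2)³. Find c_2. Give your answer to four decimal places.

10.5000

Put σ_i = s'' at the i-th knot. Here h = (1, 1, 1, 1) and Δ = (1, -12, -2, 2), so the interior equations h_(i-1)·σ_(i-1) + 2(h_(i-1)+h_i)·σ_i + h_i·σ_(i+1) = 6(Δ_i − Δ_(i-1)) read
  1·σ_0 + 4·σ_1 + 1·σ_2 = 6(Δ_1 - Δ_0) = -78
  1·σ_1 + 4·σ_2 + 1·σ_3 = 6(Δ_2 - Δ_1) = 60
  1·σ_2 + 4·σ_3 + 1·σ_4 = 6(Δ_3 - Δ_2) = 24
Natural end conditions: σ_0 = σ_4 = 0.
Hence σ_0 = 0, σ_1 = -99/4, σ_2 = 21, σ_3 = 3/4, σ_4 = 0.
On [2, 3], with s_2(t) = a_2 + b_2·(t - 2) + c_2·(t - 2)² + d_2·(t - 2)³: c_2 = σ_2/2 = 21/2, d_2 = (σ_3 - σ_2)/(6h_2) = -27/8, b_2 = Δ_2 - h_2(2σ_2 + σ_3)/6 = -73/8.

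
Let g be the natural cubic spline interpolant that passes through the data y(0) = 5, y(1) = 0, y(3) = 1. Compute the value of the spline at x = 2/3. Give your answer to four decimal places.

Let M_i = g''(x_i). Step sizes h_i = 1, 2; slopes of the chords Δ_i = (y_(i+1) - y_i)/h_i = -5, 1/2.
  1·M_0 + 6·M_1 + 2·M_2 = 6(Δ_1 - Δ_0) = 33
Natural end conditions: M_0 = M_2 = 0.
Solving the tridiagonal system: M_0 = 0, M_1 = 11/2, M_2 = 0.
On [0, 1], g(x) = 5 - 71/12·x + 0·x² + 11/12·x³.
With x = 2/3: g(2/3) = 215/162.

1.3272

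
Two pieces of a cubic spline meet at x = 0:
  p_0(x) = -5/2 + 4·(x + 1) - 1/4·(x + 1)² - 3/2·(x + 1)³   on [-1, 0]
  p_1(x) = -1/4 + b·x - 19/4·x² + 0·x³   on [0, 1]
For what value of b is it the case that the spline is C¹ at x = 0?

p_0'(x) = 4 - 1/2·(x + 1) - 9/2·(x + 1)², so p_0'(0) = -1. On the right, p_1'(0) = b, so b = -1.

-1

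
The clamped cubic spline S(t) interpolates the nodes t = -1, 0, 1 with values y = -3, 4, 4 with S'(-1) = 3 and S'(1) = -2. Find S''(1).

2

Write M_i for S''(x_i). With h_i = 1, 1 and divided differences Δ_i = 7, 0, the continuity of S' gives the tridiagonal system
  1·M_0 + 4·M_1 + 1·M_2 = 6(Δ_1 - Δ_0) = -42
Clamped end conditions give two more equations: 2h_0·M_0 + h_0·M_1 = 6(Δ_0 - S'(-1)) = 24 and h_1·M_1 + 2h_1·M_2 = 6(S'(1) - Δ_1) = -12.
Solving: M_0 = 20, M_1 = -16, M_2 = 2.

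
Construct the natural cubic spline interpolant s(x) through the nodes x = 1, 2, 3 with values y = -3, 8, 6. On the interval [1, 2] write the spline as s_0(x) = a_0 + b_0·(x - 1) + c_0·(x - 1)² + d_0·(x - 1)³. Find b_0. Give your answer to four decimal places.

14.2500

Write M_i for s''(x_i). With h_i = 1, 1 and divided differences Δ_i = 11, -2, the continuity of s' gives the tridiagonal system
  1·M_0 + 4·M_1 + 1·M_2 = 6(Δ_1 - Δ_0) = -78
Natural end conditions: M_0 = M_2 = 0.
Solving: M_0 = 0, M_1 = -39/2, M_2 = 0.
On [1, 2], with s_0(x) = a_0 + b_0·(x - 1) + c_0·(x - 1)² + d_0·(x - 1)³: c_0 = M_0/2 = 0, d_0 = (M_1 - M_0)/(6h_0) = -13/4, b_0 = Δ_0 - h_0(2M_0 + M_1)/6 = 57/4.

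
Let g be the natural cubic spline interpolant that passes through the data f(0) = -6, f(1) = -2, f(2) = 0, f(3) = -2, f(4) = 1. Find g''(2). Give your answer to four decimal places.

-8.1429

Let σ_i = g''(x_i). Step sizes h_i = 1, 1, 1, 1; slopes of the chords Δ_i = (y_(i+1) - y_i)/h_i = 4, 2, -2, 3.
  1·σ_0 + 4·σ_1 + 1·σ_2 = 6(Δ_1 - Δ_0) = -12
  1·σ_1 + 4·σ_2 + 1·σ_3 = 6(Δ_2 - Δ_1) = -24
  1·σ_2 + 4·σ_3 + 1·σ_4 = 6(Δ_3 - Δ_2) = 30
Natural end conditions: σ_0 = σ_4 = 0.
Solving the tridiagonal system: σ_0 = 0, σ_1 = -27/28, σ_2 = -57/7, σ_3 = 267/28, σ_4 = 0.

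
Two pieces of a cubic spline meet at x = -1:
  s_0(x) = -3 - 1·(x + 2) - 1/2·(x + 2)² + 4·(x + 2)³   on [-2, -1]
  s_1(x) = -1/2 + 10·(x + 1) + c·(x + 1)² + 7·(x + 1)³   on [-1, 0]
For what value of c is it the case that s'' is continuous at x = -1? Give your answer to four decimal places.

11.5000

s_0''(x) = -1 + 24·(x + 2), so s_0''(-1) = 23. On the right, s_1''(-1) = 2c, so c = 23/2.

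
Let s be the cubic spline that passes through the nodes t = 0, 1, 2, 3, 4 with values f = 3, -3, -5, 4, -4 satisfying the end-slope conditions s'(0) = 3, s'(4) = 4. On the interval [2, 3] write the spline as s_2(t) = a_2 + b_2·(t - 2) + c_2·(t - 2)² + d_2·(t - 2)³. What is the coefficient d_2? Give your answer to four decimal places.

Let M_i = s''(x_i). Step sizes h_i = 1, 1, 1, 1; slopes of the chords Δ_i = (y_(i+1) - y_i)/h_i = -6, -2, 9, -8.
  1·M_0 + 4·M_1 + 1·M_2 = 6(Δ_1 - Δ_0) = 24
  1·M_1 + 4·M_2 + 1·M_3 = 6(Δ_2 - Δ_1) = 66
  1·M_2 + 4·M_3 + 1·M_4 = 6(Δ_3 - Δ_2) = -102
Clamped end conditions give two more equations: 2h_0·M_0 + h_0·M_1 = 6(Δ_0 - s'(0)) = -54 and h_3·M_3 + 2h_3·M_4 = 6(s'(4) - Δ_3) = 72.
Solving: M_0 = -61/2, M_1 = 7, M_2 = 53/2, M_3 = -47, M_4 = 119/2.
On [2, 3], with s_2(t) = a_2 + b_2·(t - 2) + c_2·(t - 2)² + d_2·(t - 2)³: c_2 = M_2/2 = 53/4, d_2 = (M_3 - M_2)/(6h_2) = -49/4, b_2 = Δ_2 - h_2(2M_2 + M_3)/6 = 8.

-12.2500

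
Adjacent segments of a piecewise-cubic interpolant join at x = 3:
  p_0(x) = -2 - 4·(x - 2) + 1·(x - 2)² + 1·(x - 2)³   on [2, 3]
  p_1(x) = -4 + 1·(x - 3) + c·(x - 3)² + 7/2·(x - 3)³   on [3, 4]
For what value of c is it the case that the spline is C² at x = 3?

4

p_0''(x) = 2 + 6·(x - 2), so p_0''(3) = 8. On the right, p_1''(3) = 2c, so c = 4.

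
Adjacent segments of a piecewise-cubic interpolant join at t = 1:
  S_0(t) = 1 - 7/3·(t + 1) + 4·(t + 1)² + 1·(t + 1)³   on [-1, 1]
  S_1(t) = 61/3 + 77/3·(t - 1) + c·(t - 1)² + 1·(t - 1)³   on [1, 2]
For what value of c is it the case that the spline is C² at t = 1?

10

S_0''(t) = 8 + 6·(t + 1), so S_0''(1) = 20. On the right, S_1''(1) = 2c, so c = 10.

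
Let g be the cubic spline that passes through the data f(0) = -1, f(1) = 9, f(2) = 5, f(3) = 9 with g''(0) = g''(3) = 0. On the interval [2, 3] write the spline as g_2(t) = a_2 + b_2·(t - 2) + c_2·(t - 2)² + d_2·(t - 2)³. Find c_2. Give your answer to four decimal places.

9.2000

Put σ_i = g'' at the i-th knot. Here h = (1, 1, 1) and Δ = (10, -4, 4), so the interior equations h_(i-1)·σ_(i-1) + 2(h_(i-1)+h_i)·σ_i + h_i·σ_(i+1) = 6(Δ_i − Δ_(i-1)) read
  1·σ_0 + 4·σ_1 + 1·σ_2 = 6(Δ_1 - Δ_0) = -84
  1·σ_1 + 4·σ_2 + 1·σ_3 = 6(Δ_2 - Δ_1) = 48
Natural end conditions: σ_0 = σ_3 = 0.
Forward elimination and back-substitution give σ_0 = 0, σ_1 = -128/5, σ_2 = 92/5, σ_3 = 0.
On [2, 3], with g_2(t) = a_2 + b_2·(t - 2) + c_2·(t - 2)² + d_2·(t - 2)³: c_2 = σ_2/2 = 46/5, d_2 = (σ_3 - σ_2)/(6h_2) = -46/15, b_2 = Δ_2 - h_2(2σ_2 + σ_3)/6 = -32/15.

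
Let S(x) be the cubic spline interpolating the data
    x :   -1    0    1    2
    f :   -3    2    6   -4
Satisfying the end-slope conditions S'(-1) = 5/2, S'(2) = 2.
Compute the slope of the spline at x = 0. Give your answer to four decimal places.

Put M_i = S'' at the i-th knot. Here h = (1, 1, 1) and Δ = (5, 4, -10), so the interior equations h_(i-1)·M_(i-1) + 2(h_(i-1)+h_i)·M_i + h_i·M_(i+1) = 6(Δ_i − Δ_(i-1)) read
  1·M_0 + 4·M_1 + 1·M_2 = 6(Δ_1 - Δ_0) = -6
  1·M_1 + 4·M_2 + 1·M_3 = 6(Δ_2 - Δ_1) = -84
Clamped end conditions give two more equations: 2h_0·M_0 + h_0·M_1 = 6(Δ_0 - S'(-1)) = 15 and h_2·M_2 + 2h_2·M_3 = 6(S'(2) - Δ_2) = 72.
Forward elimination and back-substitution give M_0 = 64/15, M_1 = 97/15, M_2 = -542/15, M_3 = 811/15.
On [0, 1], S'(x) = b_1 + 2c_1·x + 3d_1·x² with b_1 = Δ_1 - h_1(2M_1 + M_2)/6 = 118/15, c_1 = M_1/2 = 97/30, d_1 = (M_2 - M_1)/(6h_1) = -71/10. So S'(0) = 118/15.

7.8667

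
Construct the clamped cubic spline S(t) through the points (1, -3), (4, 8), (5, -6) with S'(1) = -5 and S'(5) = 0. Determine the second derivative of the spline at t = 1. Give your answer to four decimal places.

23.1667

With σ_i denoting the second derivative at x_i, h_i = 3, 1, and Δ_i = (y_(i+1) − y_i)/h_i = 11/3, -14:
  3·σ_0 + 8·σ_1 + 1·σ_2 = 6(Δ_1 - Δ_0) = -106
Clamped end conditions give two more equations: 2h_0·σ_0 + h_0·σ_1 = 6(Δ_0 - S'(1)) = 52 and h_1·σ_1 + 2h_1·σ_2 = 6(S'(5) - Δ_1) = 84.
Hence σ_0 = 139/6, σ_1 = -29, σ_2 = 113/2.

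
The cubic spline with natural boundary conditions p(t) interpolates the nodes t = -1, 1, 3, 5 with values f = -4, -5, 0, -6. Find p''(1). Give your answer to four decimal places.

Write σ_i for p''(x_i). With h_i = 2, 2, 2 and divided differences Δ_i = -1/2, 5/2, -3, the continuity of p' gives the tridiagonal system
  2·σ_0 + 8·σ_1 + 2·σ_2 = 6(Δ_1 - Δ_0) = 18
  2·σ_1 + 8·σ_2 + 2·σ_3 = 6(Δ_2 - Δ_1) = -33
Natural end conditions: σ_0 = σ_3 = 0.
Forward elimination and back-substitution give σ_0 = 0, σ_1 = 7/2, σ_2 = -5, σ_3 = 0.

3.5000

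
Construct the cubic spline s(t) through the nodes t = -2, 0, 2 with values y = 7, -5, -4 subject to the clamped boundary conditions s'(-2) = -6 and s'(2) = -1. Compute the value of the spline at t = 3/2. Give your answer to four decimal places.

Let M_i = s''(x_i). Step sizes h_i = 2, 2; slopes of the chords Δ_i = (y_(i+1) - y_i)/h_i = -6, 1/2.
  2·M_0 + 8·M_1 + 2·M_2 = 6(Δ_1 - Δ_0) = 39
Clamped end conditions give two more equations: 2h_0·M_0 + h_0·M_1 = 6(Δ_0 - s'(-2)) = 0 and h_1·M_1 + 2h_1·M_2 = 6(s'(2) - Δ_1) = -9.
Forward elimination and back-substitution give M_0 = -29/8, M_1 = 29/4, M_2 = -47/8.
On [0, 2], s(t) = -5 - 19/8·t + 29/8·t² - 35/32·t³.
With t = 3/2: s(3/2) = -1049/256.

-4.0977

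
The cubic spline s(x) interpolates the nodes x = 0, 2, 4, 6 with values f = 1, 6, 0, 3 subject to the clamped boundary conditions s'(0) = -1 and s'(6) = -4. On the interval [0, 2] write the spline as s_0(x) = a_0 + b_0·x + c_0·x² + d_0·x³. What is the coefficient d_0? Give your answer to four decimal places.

-1.5250

Let σ_i = s''(x_i). Step sizes h_i = 2, 2, 2; slopes of the chords Δ_i = (y_(i+1) - y_i)/h_i = 5/2, -3, 3/2.
  2·σ_0 + 8·σ_1 + 2·σ_2 = 6(Δ_1 - Δ_0) = -33
  2·σ_1 + 8·σ_2 + 2·σ_3 = 6(Δ_2 - Δ_1) = 27
Clamped end conditions give two more equations: 2h_0·σ_0 + h_0·σ_1 = 6(Δ_0 - s'(0)) = 21 and h_2·σ_2 + 2h_2·σ_3 = 6(s'(6) - Δ_2) = -33.
Solving: σ_0 = 48/5, σ_1 = -87/10, σ_2 = 87/10, σ_3 = -63/5.
On [0, 2], with s_0(x) = a_0 + b_0·x + c_0·x² + d_0·x³: c_0 = σ_0/2 = 24/5, d_0 = (σ_1 - σ_0)/(6h_0) = -61/40, b_0 = Δ_0 - h_0(2σ_0 + σ_1)/6 = -1.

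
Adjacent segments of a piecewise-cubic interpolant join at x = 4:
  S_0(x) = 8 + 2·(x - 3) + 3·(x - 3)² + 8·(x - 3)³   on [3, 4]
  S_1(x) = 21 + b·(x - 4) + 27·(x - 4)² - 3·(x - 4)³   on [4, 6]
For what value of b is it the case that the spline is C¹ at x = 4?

32

S_0'(x) = 2 + 6·(x - 3) + 24·(x - 3)², so S_0'(4) = 32. On the right, S_1'(4) = b, so b = 32.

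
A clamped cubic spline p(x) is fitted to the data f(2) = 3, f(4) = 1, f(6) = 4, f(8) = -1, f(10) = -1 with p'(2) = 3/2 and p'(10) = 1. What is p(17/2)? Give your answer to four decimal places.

-1.6738

Write σ_i for p''(x_i). With h_i = 2, 2, 2, 2 and divided differences Δ_i = -1, 3/2, -5/2, 0, the continuity of p' gives the tridiagonal system
  2·σ_0 + 8·σ_1 + 2·σ_2 = 6(Δ_1 - Δ_0) = 15
  2·σ_1 + 8·σ_2 + 2·σ_3 = 6(Δ_2 - Δ_1) = -24
  2·σ_2 + 8·σ_3 + 2·σ_4 = 6(Δ_3 - Δ_2) = 15
Clamped end conditions give two more equations: 2h_0·σ_0 + h_0·σ_1 = 6(Δ_0 - p'(2)) = -15 and h_3·σ_3 + 2h_3·σ_4 = 6(p'(10) - Δ_3) = 6.
Forward elimination and back-substitution give σ_0 = -97/16, σ_1 = 37/8, σ_2 = -79/16, σ_3 = 25/8, σ_4 = -1/16.
On [8, 10], p(x) = -1 - 33/16·(x - 8) + 25/16·(x - 8)² - 17/64·(x - 8)³.
With (x - 8) = 1/2: p(17/2) = -857/512.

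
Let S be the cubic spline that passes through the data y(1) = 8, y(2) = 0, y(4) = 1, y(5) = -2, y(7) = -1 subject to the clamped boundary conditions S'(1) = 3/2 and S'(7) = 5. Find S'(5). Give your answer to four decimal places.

-3.5134

With M_i denoting the second derivative at x_i, h_i = 1, 2, 1, 2, and Δ_i = (y_(i+1) − y_i)/h_i = -8, 1/2, -3, 1/2:
  1·M_0 + 6·M_1 + 2·M_2 = 6(Δ_1 - Δ_0) = 51
  2·M_1 + 6·M_2 + 1·M_3 = 6(Δ_2 - Δ_1) = -21
  1·M_2 + 6·M_3 + 2·M_4 = 6(Δ_3 - Δ_2) = 21
Clamped end conditions give two more equations: 2h_0·M_0 + h_0·M_1 = 6(Δ_0 - S'(1)) = -57 and h_3·M_3 + 2h_3·M_4 = 6(S'(7) - Δ_3) = 27.
Solving: M_0 = -3494/93, M_1 = 1687/93, M_2 = -1885/186, M_3 = 328/93, M_4 = 1855/372.
On [5, 7], S'(t) = b_3 + 2c_3·(t - 5) + 3d_3·(t - 5)² with b_3 = Δ_3 - h_3(2M_3 + M_4)/6 = -1307/372, c_3 = M_3/2 = 164/93, d_3 = (M_4 - M_3)/(6h_3) = 181/1488. So S'(5) = -1307/372.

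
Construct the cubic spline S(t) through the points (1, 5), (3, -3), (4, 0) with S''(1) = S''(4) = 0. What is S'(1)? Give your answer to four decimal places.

-6.3333

Put m_i = S'' at the i-th knot. Here h = (2, 1) and Δ = (-4, 3), so the interior equations h_(i-1)·m_(i-1) + 2(h_(i-1)+h_i)·m_i + h_i·m_(i+1) = 6(Δ_i − Δ_(i-1)) read
  2·m_0 + 6·m_1 + 1·m_2 = 6(Δ_1 - Δ_0) = 42
Natural end conditions: m_0 = m_2 = 0.
Forward elimination and back-substitution give m_0 = 0, m_1 = 7, m_2 = 0.
On [1, 3], S'(t) = b_0 + 2c_0·(t - 1) + 3d_0·(t - 1)² with b_0 = Δ_0 - h_0(2m_0 + m_1)/6 = -19/3, c_0 = m_0/2 = 0, d_0 = (m_1 - m_0)/(6h_0) = 7/12. So S'(1) = -19/3.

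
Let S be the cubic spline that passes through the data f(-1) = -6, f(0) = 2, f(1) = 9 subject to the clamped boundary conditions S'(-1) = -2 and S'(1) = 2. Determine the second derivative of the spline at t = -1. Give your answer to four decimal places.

33.5000

Put σ_i = S'' at the i-th knot. Here h = (1, 1) and Δ = (8, 7), so the interior equations h_(i-1)·σ_(i-1) + 2(h_(i-1)+h_i)·σ_i + h_i·σ_(i+1) = 6(Δ_i − Δ_(i-1)) read
  1·σ_0 + 4·σ_1 + 1·σ_2 = 6(Δ_1 - Δ_0) = -6
Clamped end conditions give two more equations: 2h_0·σ_0 + h_0·σ_1 = 6(Δ_0 - S'(-1)) = 60 and h_1·σ_1 + 2h_1·σ_2 = 6(S'(1) - Δ_1) = -30.
Solving the tridiagonal system: σ_0 = 67/2, σ_1 = -7, σ_2 = -23/2.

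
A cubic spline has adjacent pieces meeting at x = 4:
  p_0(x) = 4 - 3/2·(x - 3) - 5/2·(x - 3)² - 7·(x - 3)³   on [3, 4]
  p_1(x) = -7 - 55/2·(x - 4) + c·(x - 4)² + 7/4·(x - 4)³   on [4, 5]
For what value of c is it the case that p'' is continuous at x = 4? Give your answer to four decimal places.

p_0''(x) = -5 - 42·(x - 3), so p_0''(4) = -47. On the right, p_1''(4) = 2c, so c = -47/2.

-23.5000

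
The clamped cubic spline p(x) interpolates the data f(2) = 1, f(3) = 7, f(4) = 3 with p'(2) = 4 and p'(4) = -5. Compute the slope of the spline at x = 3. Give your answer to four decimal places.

1.7500

With M_i denoting the second derivative at x_i, h_i = 1, 1, and Δ_i = (y_(i+1) − y_i)/h_i = 6, -4:
  1·M_0 + 4·M_1 + 1·M_2 = 6(Δ_1 - Δ_0) = -60
Clamped end conditions give two more equations: 2h_0·M_0 + h_0·M_1 = 6(Δ_0 - p'(2)) = 12 and h_1·M_1 + 2h_1·M_2 = 6(p'(4) - Δ_1) = -6.
Solving the tridiagonal system: M_0 = 33/2, M_1 = -21, M_2 = 15/2.
On [3, 4], p'(x) = b_1 + 2c_1·(x - 3) + 3d_1·(x - 3)² with b_1 = Δ_1 - h_1(2M_1 + M_2)/6 = 7/4, c_1 = M_1/2 = -21/2, d_1 = (M_2 - M_1)/(6h_1) = 19/4. So p'(3) = 7/4.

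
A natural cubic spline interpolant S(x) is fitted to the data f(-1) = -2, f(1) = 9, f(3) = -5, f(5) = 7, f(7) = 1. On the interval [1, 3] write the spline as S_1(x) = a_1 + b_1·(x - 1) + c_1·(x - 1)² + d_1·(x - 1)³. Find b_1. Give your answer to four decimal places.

-3.3750

Let σ_i = S''(x_i). Step sizes h_i = 2, 2, 2, 2; slopes of the chords Δ_i = (y_(i+1) - y_i)/h_i = 11/2, -7, 6, -3.
  2·σ_0 + 8·σ_1 + 2·σ_2 = 6(Δ_1 - Δ_0) = -75
  2·σ_1 + 8·σ_2 + 2·σ_3 = 6(Δ_2 - Δ_1) = 78
  2·σ_2 + 8·σ_3 + 2·σ_4 = 6(Δ_3 - Δ_2) = -54
Natural end conditions: σ_0 = σ_4 = 0.
Solving: σ_0 = 0, σ_1 = -213/16, σ_2 = 63/4, σ_3 = -171/16, σ_4 = 0.
On [1, 3], with S_1(x) = a_1 + b_1·(x - 1) + c_1·(x - 1)² + d_1·(x - 1)³: c_1 = σ_1/2 = -213/32, d_1 = (σ_2 - σ_1)/(6h_1) = 155/64, b_1 = Δ_1 - h_1(2σ_1 + σ_2)/6 = -27/8.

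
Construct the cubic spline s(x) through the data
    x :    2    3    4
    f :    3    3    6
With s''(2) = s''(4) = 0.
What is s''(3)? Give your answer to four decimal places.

With M_i denoting the second derivative at x_i, h_i = 1, 1, and Δ_i = (y_(i+1) − y_i)/h_i = 0, 3:
  1·M_0 + 4·M_1 + 1·M_2 = 6(Δ_1 - Δ_0) = 18
Natural end conditions: M_0 = M_2 = 0.
Solving: M_0 = 0, M_1 = 9/2, M_2 = 0.

4.5000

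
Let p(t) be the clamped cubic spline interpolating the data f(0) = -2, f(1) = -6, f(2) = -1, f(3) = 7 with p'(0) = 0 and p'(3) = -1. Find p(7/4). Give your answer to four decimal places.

-3.3406

Let M_i = p''(x_i). Step sizes h_i = 1, 1, 1; slopes of the chords Δ_i = (y_(i+1) - y_i)/h_i = -4, 5, 8.
  1·M_0 + 4·M_1 + 1·M_2 = 6(Δ_1 - Δ_0) = 54
  1·M_1 + 4·M_2 + 1·M_3 = 6(Δ_2 - Δ_1) = 18
Clamped end conditions give two more equations: 2h_0·M_0 + h_0·M_1 = 6(Δ_0 - p'(0)) = -24 and h_2·M_2 + 2h_2·M_3 = 6(p'(3) - Δ_2) = -54.
Solving: M_0 = -304/15, M_1 = 248/15, M_2 = 122/15, M_3 = -466/15.
On [1, 2], p(t) = -6 - 28/15·(t - 1) + 124/15·(t - 1)² - 7/5·(t - 1)³.
With (t - 1) = 3/4: p(7/4) = -1069/320.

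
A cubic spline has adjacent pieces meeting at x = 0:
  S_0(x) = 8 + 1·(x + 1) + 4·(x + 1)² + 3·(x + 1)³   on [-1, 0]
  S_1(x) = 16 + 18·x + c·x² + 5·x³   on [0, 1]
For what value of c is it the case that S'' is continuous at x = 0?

S_0''(x) = 8 + 18·(x + 1), so S_0''(0) = 26. On the right, S_1''(0) = 2c, so c = 13.

13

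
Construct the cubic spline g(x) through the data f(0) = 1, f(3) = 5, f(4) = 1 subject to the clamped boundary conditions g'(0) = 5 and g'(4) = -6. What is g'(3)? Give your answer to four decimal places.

-2.3750

With σ_i denoting the second derivative at x_i, h_i = 3, 1, and Δ_i = (y_(i+1) − y_i)/h_i = 4/3, -4:
  3·σ_0 + 8·σ_1 + 1·σ_2 = 6(Δ_1 - Δ_0) = -32
Clamped end conditions give two more equations: 2h_0·σ_0 + h_0·σ_1 = 6(Δ_0 - g'(0)) = -22 and h_1·σ_1 + 2h_1·σ_2 = 6(g'(4) - Δ_1) = -12.
Forward elimination and back-substitution give σ_0 = -29/12, σ_1 = -5/2, σ_2 = -19/4.
On [3, 4], g'(x) = b_1 + 2c_1·(x - 3) + 3d_1·(x - 3)² with b_1 = Δ_1 - h_1(2σ_1 + σ_2)/6 = -19/8, c_1 = σ_1/2 = -5/4, d_1 = (σ_2 - σ_1)/(6h_1) = -3/8. So g'(3) = -19/8.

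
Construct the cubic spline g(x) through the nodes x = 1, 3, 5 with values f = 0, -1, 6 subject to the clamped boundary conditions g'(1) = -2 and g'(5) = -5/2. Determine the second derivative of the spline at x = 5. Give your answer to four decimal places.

Let M_i = g''(x_i). Step sizes h_i = 2, 2; slopes of the chords Δ_i = (y_(i+1) - y_i)/h_i = -1/2, 7/2.
  2·M_0 + 8·M_1 + 2·M_2 = 6(Δ_1 - Δ_0) = 24
Clamped end conditions give two more equations: 2h_0·M_0 + h_0·M_1 = 6(Δ_0 - g'(1)) = 9 and h_1·M_1 + 2h_1·M_2 = 6(g'(5) - Δ_1) = -36.
Solving: M_0 = -7/8, M_1 = 25/4, M_2 = -97/8.

-12.1250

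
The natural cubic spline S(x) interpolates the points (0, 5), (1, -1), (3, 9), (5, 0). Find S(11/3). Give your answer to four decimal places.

8.6599

Let σ_i = S''(x_i). Step sizes h_i = 1, 2, 2; slopes of the chords Δ_i = (y_(i+1) - y_i)/h_i = -6, 5, -9/2.
  1·σ_0 + 6·σ_1 + 2·σ_2 = 6(Δ_1 - Δ_0) = 66
  2·σ_1 + 8·σ_2 + 2·σ_3 = 6(Δ_2 - Δ_1) = -57
Natural end conditions: σ_0 = σ_3 = 0.
Solving: σ_0 = 0, σ_1 = 321/22, σ_2 = -237/22, σ_3 = 0.
On [3, 5], S(x) = 9 + 59/22·(x - 3) - 237/44·(x - 3)² + 79/88·(x - 3)³.
With (x - 3) = 2/3: S(11/3) = 2572/297.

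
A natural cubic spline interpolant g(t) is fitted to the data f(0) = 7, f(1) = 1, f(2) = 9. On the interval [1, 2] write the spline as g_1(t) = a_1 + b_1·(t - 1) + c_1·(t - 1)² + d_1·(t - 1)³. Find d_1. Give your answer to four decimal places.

Write σ_i for g''(x_i). With h_i = 1, 1 and divided differences Δ_i = -6, 8, the continuity of g' gives the tridiagonal system
  1·σ_0 + 4·σ_1 + 1·σ_2 = 6(Δ_1 - Δ_0) = 84
Natural end conditions: σ_0 = σ_2 = 0.
Solving: σ_0 = 0, σ_1 = 21, σ_2 = 0.
On [1, 2], with g_1(t) = a_1 + b_1·(t - 1) + c_1·(t - 1)² + d_1·(t - 1)³: c_1 = σ_1/2 = 21/2, d_1 = (σ_2 - σ_1)/(6h_1) = -7/2, b_1 = Δ_1 - h_1(2σ_1 + σ_2)/6 = 1.

-3.5000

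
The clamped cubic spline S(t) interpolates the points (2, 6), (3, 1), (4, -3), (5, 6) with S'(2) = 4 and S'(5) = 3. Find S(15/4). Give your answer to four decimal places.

-3.5406

Write M_i for S''(x_i). With h_i = 1, 1, 1 and divided differences Δ_i = -5, -4, 9, the continuity of S' gives the tridiagonal system
  1·M_0 + 4·M_1 + 1·M_2 = 6(Δ_1 - Δ_0) = 6
  1·M_1 + 4·M_2 + 1·M_3 = 6(Δ_2 - Δ_1) = 78
Clamped end conditions give two more equations: 2h_0·M_0 + h_0·M_1 = 6(Δ_0 - S'(2)) = -54 and h_2·M_2 + 2h_2·M_3 = 6(S'(5) - Δ_2) = -36.
Solving: M_0 = -418/15, M_1 = 26/15, M_2 = 404/15, M_3 = -472/15.
On [3, 4], S(t) = 1 - 136/15·(t - 3) + 13/15·(t - 3)² + 21/5·(t - 3)³.
With (t - 3) = 3/4: S(15/4) = -1133/320.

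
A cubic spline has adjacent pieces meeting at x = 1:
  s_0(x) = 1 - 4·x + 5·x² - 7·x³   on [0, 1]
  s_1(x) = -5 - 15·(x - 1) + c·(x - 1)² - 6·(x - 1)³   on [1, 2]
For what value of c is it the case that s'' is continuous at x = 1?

s_0''(x) = 10 - 42·x, so s_0''(1) = -32. On the right, s_1''(1) = 2c, so c = -16.

-16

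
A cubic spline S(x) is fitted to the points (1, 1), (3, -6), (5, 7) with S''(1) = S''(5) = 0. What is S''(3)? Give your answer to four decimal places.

Write M_i for S''(x_i). With h_i = 2, 2 and divided differences Δ_i = -7/2, 13/2, the continuity of S' gives the tridiagonal system
  2·M_0 + 8·M_1 + 2·M_2 = 6(Δ_1 - Δ_0) = 60
Natural end conditions: M_0 = M_2 = 0.
Forward elimination and back-substitution give M_0 = 0, M_1 = 15/2, M_2 = 0.

7.5000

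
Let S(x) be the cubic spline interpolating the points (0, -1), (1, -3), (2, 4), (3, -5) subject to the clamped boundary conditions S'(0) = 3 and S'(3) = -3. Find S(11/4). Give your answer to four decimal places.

-3.2469

With M_i denoting the second derivative at x_i, h_i = 1, 1, 1, and Δ_i = (y_(i+1) − y_i)/h_i = -2, 7, -9:
  1·M_0 + 4·M_1 + 1·M_2 = 6(Δ_1 - Δ_0) = 54
  1·M_1 + 4·M_2 + 1·M_3 = 6(Δ_2 - Δ_1) = -96
Clamped end conditions give two more equations: 2h_0·M_0 + h_0·M_1 = 6(Δ_0 - S'(0)) = -30 and h_2·M_2 + 2h_2·M_3 = 6(S'(3) - Δ_2) = 36.
Solving: M_0 = -154/5, M_1 = 158/5, M_2 = -208/5, M_3 = 194/5.
On [2, 3], S(x) = 4 - 8/5·(x - 2) - 104/5·(x - 2)² + 67/5·(x - 2)³.
With (x - 2) = 3/4: S(11/4) = -1039/320.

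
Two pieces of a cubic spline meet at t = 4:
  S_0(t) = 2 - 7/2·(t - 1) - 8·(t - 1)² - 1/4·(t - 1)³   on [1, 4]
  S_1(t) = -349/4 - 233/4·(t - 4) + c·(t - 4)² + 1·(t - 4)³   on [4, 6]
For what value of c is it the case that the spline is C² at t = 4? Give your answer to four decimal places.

S_0''(t) = -16 - 3/2·(t - 1), so S_0''(4) = -41/2. On the right, S_1''(4) = 2c, so c = -41/4.

-10.2500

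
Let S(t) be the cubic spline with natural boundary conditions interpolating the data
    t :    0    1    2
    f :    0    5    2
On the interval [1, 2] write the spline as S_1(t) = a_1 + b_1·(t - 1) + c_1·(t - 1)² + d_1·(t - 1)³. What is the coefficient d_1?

Let m_i = S''(x_i). Step sizes h_i = 1, 1; slopes of the chords Δ_i = (y_(i+1) - y_i)/h_i = 5, -3.
  1·m_0 + 4·m_1 + 1·m_2 = 6(Δ_1 - Δ_0) = -48
Natural end conditions: m_0 = m_2 = 0.
Solving the tridiagonal system: m_0 = 0, m_1 = -12, m_2 = 0.
On [1, 2], with S_1(t) = a_1 + b_1·(t - 1) + c_1·(t - 1)² + d_1·(t - 1)³: c_1 = m_1/2 = -6, d_1 = (m_2 - m_1)/(6h_1) = 2, b_1 = Δ_1 - h_1(2m_1 + m_2)/6 = 1.

2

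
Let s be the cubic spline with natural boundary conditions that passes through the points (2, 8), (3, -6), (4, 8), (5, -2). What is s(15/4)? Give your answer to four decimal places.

Write M_i for s''(x_i). With h_i = 1, 1, 1 and divided differences Δ_i = -14, 14, -10, the continuity of s' gives the tridiagonal system
  1·M_0 + 4·M_1 + 1·M_2 = 6(Δ_1 - Δ_0) = 168
  1·M_1 + 4·M_2 + 1·M_3 = 6(Δ_2 - Δ_1) = -144
Natural end conditions: M_0 = M_3 = 0.
Solving: M_0 = 0, M_1 = 272/5, M_2 = -248/5, M_3 = 0.
On [3, 4], s(t) = -6 + 62/15·(t - 3) + 136/5·(t - 3)² - 52/3·(t - 3)³.
With (t - 3) = 3/4: s(15/4) = 407/80.

5.0875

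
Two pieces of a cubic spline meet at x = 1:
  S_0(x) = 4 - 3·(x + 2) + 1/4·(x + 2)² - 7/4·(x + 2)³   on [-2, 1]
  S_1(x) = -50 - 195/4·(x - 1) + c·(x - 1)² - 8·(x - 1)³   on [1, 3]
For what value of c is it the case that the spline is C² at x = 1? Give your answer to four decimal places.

S_0''(x) = 1/2 - 21/2·(x + 2), so S_0''(1) = -31. On the right, S_1''(1) = 2c, so c = -31/2.

-15.5000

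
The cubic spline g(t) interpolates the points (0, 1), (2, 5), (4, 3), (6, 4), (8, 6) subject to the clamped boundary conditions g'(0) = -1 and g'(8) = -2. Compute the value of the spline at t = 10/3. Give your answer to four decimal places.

Put m_i = g'' at the i-th knot. Here h = (2, 2, 2, 2) and Δ = (2, -1, 1/2, 1), so the interior equations h_(i-1)·m_(i-1) + 2(h_(i-1)+h_i)·m_i + h_i·m_(i+1) = 6(Δ_i − Δ_(i-1)) read
  2·m_0 + 8·m_1 + 2·m_2 = 6(Δ_1 - Δ_0) = -18
  2·m_1 + 8·m_2 + 2·m_3 = 6(Δ_2 - Δ_1) = 9
  2·m_2 + 8·m_3 + 2·m_4 = 6(Δ_3 - Δ_2) = 3
Clamped end conditions give two more equations: 2h_0·m_0 + h_0·m_1 = 6(Δ_0 - g'(0)) = 18 and h_3·m_3 + 2h_3·m_4 = 6(g'(8) - Δ_3) = -18.
Solving: m_0 = 751/112, m_1 = -247/56, m_2 = 31/16, m_3 = 65/56, m_4 = -569/112.
On [2, 4], g(t) = 5 + 145/112·(t - 2) - 247/112·(t - 2)² + 237/448·(t - 2)³.
With (t - 2) = 4/3: g(10/3) = 341/84.

4.0595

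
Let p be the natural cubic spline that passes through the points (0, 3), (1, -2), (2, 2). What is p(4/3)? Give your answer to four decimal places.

-1.5000

Let M_i = p''(x_i). Step sizes h_i = 1, 1; slopes of the chords Δ_i = (y_(i+1) - y_i)/h_i = -5, 4.
  1·M_0 + 4·M_1 + 1·M_2 = 6(Δ_1 - Δ_0) = 54
Natural end conditions: M_0 = M_2 = 0.
Forward elimination and back-substitution give M_0 = 0, M_1 = 27/2, M_2 = 0.
On [1, 2], p(x) = -2 - 1/2·(x - 1) + 27/4·(x - 1)² - 9/4·(x - 1)³.
With (x - 1) = 1/3: p(4/3) = -3/2.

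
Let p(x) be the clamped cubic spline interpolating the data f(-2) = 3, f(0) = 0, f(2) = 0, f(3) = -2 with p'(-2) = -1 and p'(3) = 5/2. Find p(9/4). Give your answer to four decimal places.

With M_i denoting the second derivative at x_i, h_i = 2, 2, 1, and Δ_i = (y_(i+1) − y_i)/h_i = -3/2, 0, -2:
  2·M_0 + 8·M_1 + 2·M_2 = 6(Δ_1 - Δ_0) = 9
  2·M_1 + 6·M_2 + 1·M_3 = 6(Δ_2 - Δ_1) = -12
Clamped end conditions give two more equations: 2h_0·M_0 + h_0·M_1 = 6(Δ_0 - p'(-2)) = -3 and h_2·M_2 + 2h_2·M_3 = 6(p'(3) - Δ_2) = 27.
Solving the tridiagonal system: M_0 = -107/46, M_1 = 145/46, M_2 = -133/23, M_3 = 377/23.
On [2, 3], p(x) = 0 - 129/46·(x - 2) - 133/46·(x - 2)² + 85/23·(x - 2)³.
With (x - 2) = 1/4: p(9/4) = -1213/1472.

-0.8240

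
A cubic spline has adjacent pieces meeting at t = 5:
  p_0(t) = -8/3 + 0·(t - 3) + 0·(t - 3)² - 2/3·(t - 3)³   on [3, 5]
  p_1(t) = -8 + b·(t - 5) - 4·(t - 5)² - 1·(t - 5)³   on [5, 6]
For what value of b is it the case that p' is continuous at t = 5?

-8

p_0'(t) = 0 + 0·(t - 3) - 2·(t - 3)², so p_0'(5) = -8. On the right, p_1'(5) = b, so b = -8.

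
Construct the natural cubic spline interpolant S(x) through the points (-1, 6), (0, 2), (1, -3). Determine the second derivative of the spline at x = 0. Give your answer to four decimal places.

-1.5000

Let M_i = S''(x_i). Step sizes h_i = 1, 1; slopes of the chords Δ_i = (y_(i+1) - y_i)/h_i = -4, -5.
  1·M_0 + 4·M_1 + 1·M_2 = 6(Δ_1 - Δ_0) = -6
Natural end conditions: M_0 = M_2 = 0.
Hence M_0 = 0, M_1 = -3/2, M_2 = 0.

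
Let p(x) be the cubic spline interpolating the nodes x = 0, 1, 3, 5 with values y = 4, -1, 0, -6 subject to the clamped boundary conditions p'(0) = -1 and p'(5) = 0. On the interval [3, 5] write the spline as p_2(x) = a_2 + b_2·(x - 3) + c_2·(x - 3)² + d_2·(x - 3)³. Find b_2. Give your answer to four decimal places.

-0.8043

Write σ_i for p''(x_i). With h_i = 1, 2, 2 and divided differences Δ_i = -5, 1/2, -3, the continuity of p' gives the tridiagonal system
  1·σ_0 + 6·σ_1 + 2·σ_2 = 6(Δ_1 - Δ_0) = 33
  2·σ_1 + 8·σ_2 + 2·σ_3 = 6(Δ_2 - Δ_1) = -21
Clamped end conditions give two more equations: 2h_0·σ_0 + h_0·σ_1 = 6(Δ_0 - p'(0)) = -24 and h_2·σ_2 + 2h_2·σ_3 = 6(p'(5) - Δ_2) = 18.
Solving: σ_0 = -401/23, σ_1 = 250/23, σ_2 = -170/23, σ_3 = 377/46.
On [3, 5], with p_2(x) = a_2 + b_2·(x - 3) + c_2·(x - 3)² + d_2·(x - 3)³: c_2 = σ_2/2 = -85/23, d_2 = (σ_3 - σ_2)/(6h_2) = 239/184, b_2 = Δ_2 - h_2(2σ_2 + σ_3)/6 = -37/46.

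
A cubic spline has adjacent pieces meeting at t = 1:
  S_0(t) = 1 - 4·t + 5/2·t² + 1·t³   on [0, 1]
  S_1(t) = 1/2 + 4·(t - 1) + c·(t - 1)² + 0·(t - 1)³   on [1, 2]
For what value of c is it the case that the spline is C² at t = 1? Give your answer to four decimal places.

S_0''(t) = 5 + 6·t, so S_0''(1) = 11. On the right, S_1''(1) = 2c, so c = 11/2.

5.5000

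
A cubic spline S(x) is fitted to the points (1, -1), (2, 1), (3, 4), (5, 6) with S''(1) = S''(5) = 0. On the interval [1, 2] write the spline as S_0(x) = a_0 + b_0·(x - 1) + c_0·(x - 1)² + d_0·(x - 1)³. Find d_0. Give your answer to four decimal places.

0.3478

Let m_i = S''(x_i). Step sizes h_i = 1, 1, 2; slopes of the chords Δ_i = (y_(i+1) - y_i)/h_i = 2, 3, 1.
  1·m_0 + 4·m_1 + 1·m_2 = 6(Δ_1 - Δ_0) = 6
  1·m_1 + 6·m_2 + 2·m_3 = 6(Δ_2 - Δ_1) = -12
Natural end conditions: m_0 = m_3 = 0.
Forward elimination and back-substitution give m_0 = 0, m_1 = 48/23, m_2 = -54/23, m_3 = 0.
On [1, 2], with S_0(x) = a_0 + b_0·(x - 1) + c_0·(x - 1)² + d_0·(x - 1)³: c_0 = m_0/2 = 0, d_0 = (m_1 - m_0)/(6h_0) = 8/23, b_0 = Δ_0 - h_0(2m_0 + m_1)/6 = 38/23.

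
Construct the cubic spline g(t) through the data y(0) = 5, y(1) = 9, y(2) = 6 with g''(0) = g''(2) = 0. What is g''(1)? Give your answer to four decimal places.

Put M_i = g'' at the i-th knot. Here h = (1, 1) and Δ = (4, -3), so the interior equations h_(i-1)·M_(i-1) + 2(h_(i-1)+h_i)·M_i + h_i·M_(i+1) = 6(Δ_i − Δ_(i-1)) read
  1·M_0 + 4·M_1 + 1·M_2 = 6(Δ_1 - Δ_0) = -42
Natural end conditions: M_0 = M_2 = 0.
Solving the tridiagonal system: M_0 = 0, M_1 = -21/2, M_2 = 0.

-10.5000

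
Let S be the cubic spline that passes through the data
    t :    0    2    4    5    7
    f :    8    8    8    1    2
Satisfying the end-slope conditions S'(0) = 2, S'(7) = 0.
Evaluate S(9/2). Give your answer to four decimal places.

4.4257

Write M_i for S''(x_i). With h_i = 2, 2, 1, 2 and divided differences Δ_i = 0, 0, -7, 1/2, the continuity of S' gives the tridiagonal system
  2·M_0 + 8·M_1 + 2·M_2 = 6(Δ_1 - Δ_0) = 0
  2·M_1 + 6·M_2 + 1·M_3 = 6(Δ_2 - Δ_1) = -42
  1·M_2 + 6·M_3 + 2·M_4 = 6(Δ_3 - Δ_2) = 45
Clamped end conditions give two more equations: 2h_0·M_0 + h_0·M_1 = 6(Δ_0 - S'(0)) = -12 and h_3·M_3 + 2h_3·M_4 = 6(S'(7) - Δ_3) = -3.
Solving the tridiagonal system: M_0 = -595/122, M_1 = 229/61, M_2 = -1237/122, M_3 = 691/61, M_4 = -1565/244.
On [4, 5], S(t) = 8 - 336/61·(t - 4) - 1237/244·(t - 4)² + 873/244·(t - 4)³.
With (t - 4) = 1/2: S(9/2) = 8639/1952.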